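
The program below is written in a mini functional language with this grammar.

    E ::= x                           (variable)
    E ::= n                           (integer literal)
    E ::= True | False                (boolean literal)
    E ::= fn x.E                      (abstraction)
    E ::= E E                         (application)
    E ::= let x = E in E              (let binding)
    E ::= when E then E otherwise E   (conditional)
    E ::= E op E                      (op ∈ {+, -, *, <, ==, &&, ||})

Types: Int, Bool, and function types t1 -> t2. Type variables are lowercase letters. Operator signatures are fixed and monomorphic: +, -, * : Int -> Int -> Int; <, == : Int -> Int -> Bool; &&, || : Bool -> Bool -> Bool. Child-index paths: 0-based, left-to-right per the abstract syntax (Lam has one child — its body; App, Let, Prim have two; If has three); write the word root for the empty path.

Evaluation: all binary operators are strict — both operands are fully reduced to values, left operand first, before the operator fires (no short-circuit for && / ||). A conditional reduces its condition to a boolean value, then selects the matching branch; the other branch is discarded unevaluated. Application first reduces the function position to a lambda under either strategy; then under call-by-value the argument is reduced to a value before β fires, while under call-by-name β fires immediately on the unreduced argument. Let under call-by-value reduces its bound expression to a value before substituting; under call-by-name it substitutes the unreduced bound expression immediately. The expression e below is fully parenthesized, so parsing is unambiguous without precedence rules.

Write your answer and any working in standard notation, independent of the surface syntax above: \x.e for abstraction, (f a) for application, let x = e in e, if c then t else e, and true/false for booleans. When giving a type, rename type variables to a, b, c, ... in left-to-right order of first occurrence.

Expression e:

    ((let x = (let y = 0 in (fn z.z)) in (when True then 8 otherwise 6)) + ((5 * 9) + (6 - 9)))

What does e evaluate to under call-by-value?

Working:
step 0: ((let x = (let y = 0 in (\z.z)) in (if true then 8 else 6)) + ((5 * 9) + (6 - 9)))
step 1: [let@0.0] ((let x = (\z.z) in (if true then 8 else 6)) + ((5 * 9) + (6 - 9)))
step 2: [let@0] ((if true then 8 else 6) + ((5 * 9) + (6 - 9)))
step 3: [if@0] (8 + ((5 * 9) + (6 - 9)))
step 4: [delta@1.0] (8 + (45 + (6 - 9)))
step 5: [delta@1.1] (8 + (45 + -3))
step 6: [delta@1] (8 + 42)
step 7: [delta@root] 50

Answer: 50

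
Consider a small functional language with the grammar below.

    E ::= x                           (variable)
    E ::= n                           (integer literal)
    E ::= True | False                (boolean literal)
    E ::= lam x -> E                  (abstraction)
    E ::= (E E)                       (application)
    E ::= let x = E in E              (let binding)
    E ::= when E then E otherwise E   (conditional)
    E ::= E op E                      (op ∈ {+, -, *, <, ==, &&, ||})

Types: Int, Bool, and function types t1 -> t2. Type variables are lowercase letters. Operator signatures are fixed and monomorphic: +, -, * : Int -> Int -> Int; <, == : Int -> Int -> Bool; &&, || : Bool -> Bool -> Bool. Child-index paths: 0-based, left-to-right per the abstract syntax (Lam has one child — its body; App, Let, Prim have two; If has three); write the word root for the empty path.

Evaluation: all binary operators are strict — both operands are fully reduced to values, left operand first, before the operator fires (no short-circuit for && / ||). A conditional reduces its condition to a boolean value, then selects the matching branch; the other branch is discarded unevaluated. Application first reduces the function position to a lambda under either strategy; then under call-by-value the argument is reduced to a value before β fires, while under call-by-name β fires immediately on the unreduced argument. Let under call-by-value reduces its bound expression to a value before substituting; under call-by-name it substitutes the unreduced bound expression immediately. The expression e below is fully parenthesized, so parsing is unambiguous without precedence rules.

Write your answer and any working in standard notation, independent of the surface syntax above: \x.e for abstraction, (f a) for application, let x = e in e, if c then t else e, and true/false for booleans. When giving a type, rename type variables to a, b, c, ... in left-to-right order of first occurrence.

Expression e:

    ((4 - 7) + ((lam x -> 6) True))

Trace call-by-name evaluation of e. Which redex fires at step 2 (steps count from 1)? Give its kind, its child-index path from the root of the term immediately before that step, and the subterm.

Answer: beta at 1 : ((\x.6) true)

Trace:
step 0: ((4 - 7) + ((\x.6) true))
step 1: [delta@0] (-3 + ((\x.6) true))
step 2: [beta@1] (-3 + 6)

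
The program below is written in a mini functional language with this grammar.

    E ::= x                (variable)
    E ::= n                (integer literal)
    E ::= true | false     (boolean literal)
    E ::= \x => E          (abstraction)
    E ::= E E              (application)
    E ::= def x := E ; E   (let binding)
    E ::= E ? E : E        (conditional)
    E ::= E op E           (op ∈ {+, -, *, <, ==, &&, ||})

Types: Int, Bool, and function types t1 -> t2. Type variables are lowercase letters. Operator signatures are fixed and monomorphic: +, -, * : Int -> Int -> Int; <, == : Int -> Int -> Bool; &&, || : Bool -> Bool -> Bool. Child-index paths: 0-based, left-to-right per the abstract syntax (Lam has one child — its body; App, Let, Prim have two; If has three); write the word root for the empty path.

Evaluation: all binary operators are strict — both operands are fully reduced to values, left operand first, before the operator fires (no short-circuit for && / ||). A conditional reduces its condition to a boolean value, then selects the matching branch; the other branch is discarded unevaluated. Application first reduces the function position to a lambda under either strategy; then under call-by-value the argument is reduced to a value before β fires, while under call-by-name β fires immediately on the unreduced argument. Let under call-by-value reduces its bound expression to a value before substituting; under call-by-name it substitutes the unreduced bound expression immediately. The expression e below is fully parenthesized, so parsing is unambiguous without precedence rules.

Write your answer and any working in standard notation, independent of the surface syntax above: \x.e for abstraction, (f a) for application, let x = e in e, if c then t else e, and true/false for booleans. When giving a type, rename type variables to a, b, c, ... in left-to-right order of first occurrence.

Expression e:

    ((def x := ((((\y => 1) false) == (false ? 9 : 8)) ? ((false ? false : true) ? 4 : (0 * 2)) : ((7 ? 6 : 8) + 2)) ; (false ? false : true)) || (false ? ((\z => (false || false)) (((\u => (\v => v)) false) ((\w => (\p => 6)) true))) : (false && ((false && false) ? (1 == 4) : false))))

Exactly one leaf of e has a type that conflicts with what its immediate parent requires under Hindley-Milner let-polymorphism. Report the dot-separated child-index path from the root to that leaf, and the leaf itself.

Working:
\y._ : a -> Int
  unify a -> Int ~ Bool -> b
  unify a ~ Bool
  unify Int ~ b
_ _ : Int
  unify Int ~ Int
  unify Bool ~ Bool
  unify Int ~ Int
  unify Int ~ Int
  unify Bool ~ Bool
  unify Bool ~ Bool
  unify Bool ~ Bool
  unify Bool ~ Bool
  unify Int ~ Int
  unify Int ~ Int
  unify Int ~ Int
  unify Int ~ Bool
  FAIL: mismatch Int ~ Bool

Answer: 0.0.2.0.0 : 7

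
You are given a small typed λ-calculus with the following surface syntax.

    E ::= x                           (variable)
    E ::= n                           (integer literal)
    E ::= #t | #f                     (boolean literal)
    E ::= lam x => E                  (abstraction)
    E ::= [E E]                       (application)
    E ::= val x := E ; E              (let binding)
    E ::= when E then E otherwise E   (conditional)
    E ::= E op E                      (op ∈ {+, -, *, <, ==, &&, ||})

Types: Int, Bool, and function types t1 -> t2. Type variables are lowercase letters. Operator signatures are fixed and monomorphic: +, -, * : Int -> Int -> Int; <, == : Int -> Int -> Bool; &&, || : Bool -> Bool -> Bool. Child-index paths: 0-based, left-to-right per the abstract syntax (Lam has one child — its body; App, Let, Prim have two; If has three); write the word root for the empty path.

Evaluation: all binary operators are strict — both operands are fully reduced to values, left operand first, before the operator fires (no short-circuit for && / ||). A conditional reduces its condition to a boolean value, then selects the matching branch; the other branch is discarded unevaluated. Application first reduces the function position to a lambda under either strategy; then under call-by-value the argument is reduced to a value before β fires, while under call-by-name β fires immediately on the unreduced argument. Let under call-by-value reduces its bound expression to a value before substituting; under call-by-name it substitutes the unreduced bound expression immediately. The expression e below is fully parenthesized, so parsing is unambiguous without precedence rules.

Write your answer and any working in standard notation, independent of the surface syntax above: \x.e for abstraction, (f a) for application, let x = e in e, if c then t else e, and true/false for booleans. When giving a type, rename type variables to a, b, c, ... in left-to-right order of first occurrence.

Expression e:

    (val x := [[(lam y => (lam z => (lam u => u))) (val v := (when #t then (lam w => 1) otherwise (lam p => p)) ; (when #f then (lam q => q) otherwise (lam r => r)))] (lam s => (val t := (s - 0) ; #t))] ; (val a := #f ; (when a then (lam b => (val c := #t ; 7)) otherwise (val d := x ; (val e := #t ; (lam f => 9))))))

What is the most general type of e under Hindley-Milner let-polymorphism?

Answer: a -> Int

Working:
u : c
\u._ : c -> c
\z._ : b -> c -> c
\y._ : a -> b -> c -> c
  unify Bool ~ Bool
\w._ : d -> Int
p : e
\p._ : e -> e
  unify d -> Int ~ e -> e
  unify d ~ e
  unify Int ~ e
let v : Int -> Int
  unify Bool ~ Bool
q : f
\q._ : f -> f
r : g
\r._ : g -> g
  unify f -> f ~ g -> g
  unify f ~ g
  unify g ~ g
  unify a -> b -> c -> c ~ (g -> g) -> h
  unify a ~ g -> g
  unify b -> c -> c ~ h
_ _ : b -> c -> c
s : i
  unify i ~ Int
  unify Int ~ Int
let t : Int
\s._ : Int -> Bool
  unify b -> c -> c ~ (Int -> Bool) -> j
  unify b ~ Int -> Bool
  unify c -> c ~ j
_ _ : c -> c
let x : forall. c -> c
let a : Bool
a : Bool
  unify Bool ~ Bool
let c : Bool
\b._ : k -> Int
x : l -> l
let d : forall. l -> l
let e : Bool
\f._ : m -> Int
  unify k -> Int ~ m -> Int
  unify k ~ m
  unify Int ~ Int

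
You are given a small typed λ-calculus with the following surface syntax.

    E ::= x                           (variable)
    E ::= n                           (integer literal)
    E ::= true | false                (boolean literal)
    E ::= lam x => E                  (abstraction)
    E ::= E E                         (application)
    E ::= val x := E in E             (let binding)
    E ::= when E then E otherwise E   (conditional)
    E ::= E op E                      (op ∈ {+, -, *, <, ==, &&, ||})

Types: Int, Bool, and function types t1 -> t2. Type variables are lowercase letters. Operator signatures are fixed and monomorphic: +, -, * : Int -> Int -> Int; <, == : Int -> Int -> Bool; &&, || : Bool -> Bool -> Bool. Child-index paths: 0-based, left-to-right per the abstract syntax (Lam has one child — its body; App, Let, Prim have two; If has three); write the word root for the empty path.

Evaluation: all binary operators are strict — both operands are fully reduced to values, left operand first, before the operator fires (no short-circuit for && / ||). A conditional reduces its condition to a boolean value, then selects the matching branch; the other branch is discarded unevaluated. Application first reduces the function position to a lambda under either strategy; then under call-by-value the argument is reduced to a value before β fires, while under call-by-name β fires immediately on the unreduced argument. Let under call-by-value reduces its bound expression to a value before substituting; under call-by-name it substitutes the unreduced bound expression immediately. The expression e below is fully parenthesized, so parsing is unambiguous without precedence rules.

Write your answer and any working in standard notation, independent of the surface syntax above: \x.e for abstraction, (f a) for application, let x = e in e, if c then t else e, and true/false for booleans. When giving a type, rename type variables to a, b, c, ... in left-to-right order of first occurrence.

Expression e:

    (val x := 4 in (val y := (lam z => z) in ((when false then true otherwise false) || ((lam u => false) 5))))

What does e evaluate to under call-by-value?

Working:
step 0: (let x = 4 in (let y = (\z.z) in ((if false then true else false) || ((\u.false) 5))))
step 1: [let@root] (let y = (\z.z) in ((if false then true else false) || ((\u.false) 5)))
step 2: [let@root] ((if false then true else false) || ((\u.false) 5))
step 3: [if@0] (false || ((\u.false) 5))
step 4: [beta@1] (false || false)
step 5: [delta@root] false

Answer: false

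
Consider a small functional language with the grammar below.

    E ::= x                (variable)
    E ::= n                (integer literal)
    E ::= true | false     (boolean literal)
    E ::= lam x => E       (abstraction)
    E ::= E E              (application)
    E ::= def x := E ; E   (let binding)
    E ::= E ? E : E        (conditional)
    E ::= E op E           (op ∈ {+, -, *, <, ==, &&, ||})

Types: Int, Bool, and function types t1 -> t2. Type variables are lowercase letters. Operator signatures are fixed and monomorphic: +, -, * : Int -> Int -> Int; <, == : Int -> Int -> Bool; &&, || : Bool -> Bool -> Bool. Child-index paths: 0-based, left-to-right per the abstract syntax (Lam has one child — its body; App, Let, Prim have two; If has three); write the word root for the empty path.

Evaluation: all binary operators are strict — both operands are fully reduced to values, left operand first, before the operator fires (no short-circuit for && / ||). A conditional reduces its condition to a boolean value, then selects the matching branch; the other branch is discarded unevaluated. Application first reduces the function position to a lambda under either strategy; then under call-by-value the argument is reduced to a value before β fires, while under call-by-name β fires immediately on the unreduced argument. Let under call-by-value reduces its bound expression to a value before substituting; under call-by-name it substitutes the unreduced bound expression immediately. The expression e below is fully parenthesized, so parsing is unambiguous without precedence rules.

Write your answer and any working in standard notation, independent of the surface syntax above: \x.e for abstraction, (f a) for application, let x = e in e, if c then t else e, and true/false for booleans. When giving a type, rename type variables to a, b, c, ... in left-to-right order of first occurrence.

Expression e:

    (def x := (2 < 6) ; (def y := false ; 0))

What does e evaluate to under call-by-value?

Answer: 0

Working:
step 0: (let x = (2 < 6) in (let y = false in 0))
step 1: [delta@0] (let x = true in (let y = false in 0))
step 2: [let@root] (let y = false in 0)
step 3: [let@root] 0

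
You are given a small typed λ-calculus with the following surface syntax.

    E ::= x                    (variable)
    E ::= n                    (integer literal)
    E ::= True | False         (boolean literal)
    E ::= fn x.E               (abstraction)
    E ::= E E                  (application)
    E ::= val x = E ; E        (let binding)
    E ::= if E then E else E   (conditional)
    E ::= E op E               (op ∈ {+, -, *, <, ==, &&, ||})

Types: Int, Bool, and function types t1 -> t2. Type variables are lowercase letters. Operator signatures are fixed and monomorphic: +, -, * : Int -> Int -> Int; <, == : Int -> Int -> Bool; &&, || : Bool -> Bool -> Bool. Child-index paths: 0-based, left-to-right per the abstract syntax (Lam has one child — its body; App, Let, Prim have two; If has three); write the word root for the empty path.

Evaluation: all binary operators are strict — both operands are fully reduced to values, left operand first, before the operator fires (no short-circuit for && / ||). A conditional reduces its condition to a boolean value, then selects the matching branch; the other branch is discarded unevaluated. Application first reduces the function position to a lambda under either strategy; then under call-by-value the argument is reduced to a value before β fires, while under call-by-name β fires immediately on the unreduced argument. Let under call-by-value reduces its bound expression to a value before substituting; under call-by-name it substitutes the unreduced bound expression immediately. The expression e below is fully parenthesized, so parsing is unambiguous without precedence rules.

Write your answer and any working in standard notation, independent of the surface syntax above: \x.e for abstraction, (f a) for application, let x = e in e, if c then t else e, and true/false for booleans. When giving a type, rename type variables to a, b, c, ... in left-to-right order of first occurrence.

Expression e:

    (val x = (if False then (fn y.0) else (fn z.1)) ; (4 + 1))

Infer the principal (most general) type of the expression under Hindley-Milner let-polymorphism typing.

Answer: Int

Trace:
  unify Bool ~ Bool
\y._ : a -> Int
\z._ : b -> Int
  unify a -> Int ~ b -> Int
  unify a ~ b
  unify Int ~ Int
let x : forall. b -> Int
  unify Int ~ Int
  unify Int ~ Int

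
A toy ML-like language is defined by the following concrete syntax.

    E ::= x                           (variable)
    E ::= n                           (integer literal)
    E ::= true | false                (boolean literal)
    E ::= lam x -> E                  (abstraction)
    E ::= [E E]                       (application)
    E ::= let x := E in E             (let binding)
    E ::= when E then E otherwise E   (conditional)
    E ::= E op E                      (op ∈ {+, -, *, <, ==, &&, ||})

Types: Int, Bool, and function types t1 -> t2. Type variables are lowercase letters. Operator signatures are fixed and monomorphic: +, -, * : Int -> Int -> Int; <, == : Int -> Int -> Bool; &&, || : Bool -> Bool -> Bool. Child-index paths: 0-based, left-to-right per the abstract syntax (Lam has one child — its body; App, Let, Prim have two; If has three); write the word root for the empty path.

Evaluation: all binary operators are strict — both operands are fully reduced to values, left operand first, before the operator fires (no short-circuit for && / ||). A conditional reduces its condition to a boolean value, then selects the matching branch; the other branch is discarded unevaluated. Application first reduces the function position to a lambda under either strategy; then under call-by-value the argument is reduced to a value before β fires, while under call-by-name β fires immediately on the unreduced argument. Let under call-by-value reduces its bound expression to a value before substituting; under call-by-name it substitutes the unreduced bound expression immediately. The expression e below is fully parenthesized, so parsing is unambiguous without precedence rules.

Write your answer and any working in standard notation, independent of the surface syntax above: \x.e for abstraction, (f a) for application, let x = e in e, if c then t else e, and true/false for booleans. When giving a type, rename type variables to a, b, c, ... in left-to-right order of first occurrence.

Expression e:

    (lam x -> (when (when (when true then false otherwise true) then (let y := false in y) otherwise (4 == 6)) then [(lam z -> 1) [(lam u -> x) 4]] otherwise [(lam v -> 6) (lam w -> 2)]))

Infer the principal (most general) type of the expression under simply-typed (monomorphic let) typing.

Answer: a -> Int

Derivation:
  unify Bool ~ Bool
  unify Bool ~ Bool
  unify Bool ~ Bool
let y : Bool
y : Bool
  unify Int ~ Int
  unify Int ~ Int
  unify Bool ~ Bool
  unify Bool ~ Bool
\z._ : b -> Int
x : a
\u._ : c -> a
  unify c -> a ~ Int -> d
  unify c ~ Int
  unify a ~ d
_ _ : d
  unify b -> Int ~ d -> e
  unify b ~ d
  unify Int ~ e
_ _ : Int
\v._ : f -> Int
\w._ : g -> Int
  unify f -> Int ~ (g -> Int) -> h
  unify f ~ g -> Int
  unify Int ~ h
_ _ : Int
  unify Int ~ Int
\x._ : d -> Int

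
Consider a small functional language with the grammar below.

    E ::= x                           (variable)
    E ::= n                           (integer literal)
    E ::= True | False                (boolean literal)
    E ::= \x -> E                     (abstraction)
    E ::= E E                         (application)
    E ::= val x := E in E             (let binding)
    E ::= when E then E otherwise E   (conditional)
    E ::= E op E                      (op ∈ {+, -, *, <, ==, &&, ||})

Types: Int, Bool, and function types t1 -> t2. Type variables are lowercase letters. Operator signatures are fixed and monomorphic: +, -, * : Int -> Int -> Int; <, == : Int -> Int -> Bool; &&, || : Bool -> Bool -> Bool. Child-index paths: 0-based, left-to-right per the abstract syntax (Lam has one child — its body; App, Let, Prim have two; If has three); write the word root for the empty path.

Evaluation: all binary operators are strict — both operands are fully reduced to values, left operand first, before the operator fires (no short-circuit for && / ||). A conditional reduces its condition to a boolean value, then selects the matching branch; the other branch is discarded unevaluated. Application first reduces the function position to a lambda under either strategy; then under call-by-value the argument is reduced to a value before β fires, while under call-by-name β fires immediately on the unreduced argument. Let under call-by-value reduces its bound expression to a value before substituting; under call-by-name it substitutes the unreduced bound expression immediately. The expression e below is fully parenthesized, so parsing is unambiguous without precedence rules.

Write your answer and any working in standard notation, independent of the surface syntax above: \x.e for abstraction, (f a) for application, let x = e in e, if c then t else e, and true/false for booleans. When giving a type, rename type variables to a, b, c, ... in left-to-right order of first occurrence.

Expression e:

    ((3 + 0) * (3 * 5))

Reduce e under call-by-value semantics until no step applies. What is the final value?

Trace:
step 0: ((3 + 0) * (3 * 5))
step 1: [delta@0] (3 * (3 * 5))
step 2: [delta@1] (3 * 15)
step 3: [delta@root] 45

Answer: 45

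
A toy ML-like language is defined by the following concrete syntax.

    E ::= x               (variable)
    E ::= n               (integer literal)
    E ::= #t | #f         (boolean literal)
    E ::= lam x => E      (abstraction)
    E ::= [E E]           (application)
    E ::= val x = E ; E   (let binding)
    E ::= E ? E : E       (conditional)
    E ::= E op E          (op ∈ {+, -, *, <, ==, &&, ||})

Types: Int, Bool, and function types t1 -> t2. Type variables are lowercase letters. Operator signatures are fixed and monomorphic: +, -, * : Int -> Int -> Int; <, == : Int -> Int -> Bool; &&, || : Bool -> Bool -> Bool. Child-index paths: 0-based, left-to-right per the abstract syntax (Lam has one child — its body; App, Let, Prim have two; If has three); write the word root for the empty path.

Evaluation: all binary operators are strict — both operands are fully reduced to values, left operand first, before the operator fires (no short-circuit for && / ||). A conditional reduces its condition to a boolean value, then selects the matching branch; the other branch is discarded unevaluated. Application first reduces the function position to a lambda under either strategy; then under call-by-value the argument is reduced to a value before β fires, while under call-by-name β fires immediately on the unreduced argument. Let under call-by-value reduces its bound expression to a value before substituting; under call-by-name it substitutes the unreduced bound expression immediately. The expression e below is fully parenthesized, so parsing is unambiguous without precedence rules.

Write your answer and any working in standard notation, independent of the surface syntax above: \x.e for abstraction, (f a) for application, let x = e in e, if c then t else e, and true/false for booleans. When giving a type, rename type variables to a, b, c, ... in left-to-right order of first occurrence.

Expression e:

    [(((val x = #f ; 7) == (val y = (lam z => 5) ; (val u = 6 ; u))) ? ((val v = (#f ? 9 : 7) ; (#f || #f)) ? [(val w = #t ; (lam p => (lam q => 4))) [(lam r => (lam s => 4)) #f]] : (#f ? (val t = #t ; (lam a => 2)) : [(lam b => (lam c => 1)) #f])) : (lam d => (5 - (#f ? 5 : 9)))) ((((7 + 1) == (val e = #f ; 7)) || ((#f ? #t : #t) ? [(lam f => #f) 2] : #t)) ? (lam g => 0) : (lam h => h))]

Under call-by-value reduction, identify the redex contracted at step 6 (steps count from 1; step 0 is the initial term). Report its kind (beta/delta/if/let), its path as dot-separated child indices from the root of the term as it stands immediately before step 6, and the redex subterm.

Derivation:
step 0: ((if ((let x = false in 7) == (let y = (\z.5) in (let u = 6 in u))) then (if (let v = (if false then 9 else 7) in (false || false)) then ((let w = true in (\p.(\q.4))) ((\r.(\s.4)) false)) else (if false then (let t = true in (\a.2)) else ((\b.(\c.1)) false))) else (\d.(5 - (if false then 5 else 9)))) (if (((7 + 1) == (let e = false in 7)) || (if (if false then true else true) then ((\f.false) 2) else true)) then (\g.0) else (\h.h)))
step 1: [let@0.0.0] ((if (7 == (let y = (\z.5) in (let u = 6 in u))) then (if (let v = (if false then 9 else 7) in (false || false)) then ((let w = true in (\p.(\q.4))) ((\r.(\s.4)) false)) else (if false then (let t = true in (\a.2)) else ((\b.(\c.1)) false))) else (\d.(5 - (if false then 5 else 9)))) (if (((7 + 1) == (let e = false in 7)) || (if (if false then true else true) then ((\f.false) 2) else true)) then (\g.0) else (\h.h)))
step 2: [let@0.0.1] ((if (7 == (let u = 6 in u)) then (if (let v = (if false then 9 else 7) in (false || false)) then ((let w = true in (\p.(\q.4))) ((\r.(\s.4)) false)) else (if false then (let t = true in (\a.2)) else ((\b.(\c.1)) false))) else (\d.(5 - (if false then 5 else 9)))) (if (((7 + 1) == (let e = false in 7)) || (if (if false then true else true) then ((\f.false) 2) else true)) then (\g.0) else (\h.h)))
step 3: [let@0.0.1] ((if (7 == 6) then (if (let v = (if false then 9 else 7) in (false || false)) then ((let w = true in (\p.(\q.4))) ((\r.(\s.4)) false)) else (if false then (let t = true in (\a.2)) else ((\b.(\c.1)) false))) else (\d.(5 - (if false then 5 else 9)))) (if (((7 + 1) == (let e = false in 7)) || (if (if false then true else true) then ((\f.false) 2) else true)) then (\g.0) else (\h.h)))
step 4: [delta@0.0] ((if false then (if (let v = (if false then 9 else 7) in (false || false)) then ((let w = true in (\p.(\q.4))) ((\r.(\s.4)) false)) else (if false then (let t = true in (\a.2)) else ((\b.(\c.1)) false))) else (\d.(5 - (if false then 5 else 9)))) (if (((7 + 1) == (let e = false in 7)) || (if (if false then true else true) then ((\f.false) 2) else true)) then (\g.0) else (\h.h)))
step 5: [if@0] ((\d.(5 - (if false then 5 else 9))) (if (((7 + 1) == (let e = false in 7)) || (if (if false then true else true) then ((\f.false) 2) else true)) then (\g.0) else (\h.h)))
step 6: [delta@1.0.0.0] ((\d.(5 - (if false then 5 else 9))) (if ((8 == (let e = false in 7)) || (if (if false then true else true) then ((\f.false) 2) else true)) then (\g.0) else (\h.h)))

Answer: delta at 1.0.0.0 : (7 + 1)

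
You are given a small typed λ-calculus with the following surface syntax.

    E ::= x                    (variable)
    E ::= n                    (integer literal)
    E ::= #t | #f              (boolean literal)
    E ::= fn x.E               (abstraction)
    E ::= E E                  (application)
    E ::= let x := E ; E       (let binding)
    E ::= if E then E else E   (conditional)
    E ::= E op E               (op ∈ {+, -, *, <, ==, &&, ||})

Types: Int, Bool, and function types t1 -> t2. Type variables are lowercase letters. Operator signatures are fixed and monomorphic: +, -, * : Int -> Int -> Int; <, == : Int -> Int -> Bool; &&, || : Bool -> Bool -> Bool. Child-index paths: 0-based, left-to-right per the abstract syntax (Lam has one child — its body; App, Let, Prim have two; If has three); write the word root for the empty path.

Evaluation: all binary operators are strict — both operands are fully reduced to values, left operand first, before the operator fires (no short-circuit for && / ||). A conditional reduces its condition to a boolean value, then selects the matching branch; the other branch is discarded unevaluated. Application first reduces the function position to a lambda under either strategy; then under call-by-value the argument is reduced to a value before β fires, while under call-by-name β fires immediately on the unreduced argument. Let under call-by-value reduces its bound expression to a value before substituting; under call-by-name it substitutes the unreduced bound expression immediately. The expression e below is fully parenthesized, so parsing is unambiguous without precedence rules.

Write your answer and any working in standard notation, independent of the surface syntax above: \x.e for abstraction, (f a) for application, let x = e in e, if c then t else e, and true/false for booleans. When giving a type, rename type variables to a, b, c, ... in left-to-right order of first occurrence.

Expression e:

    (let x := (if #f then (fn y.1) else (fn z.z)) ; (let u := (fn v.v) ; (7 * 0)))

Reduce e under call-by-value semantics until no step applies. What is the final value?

Trace:
step 0: (let x = (if false then (\y.1) else (\z.z)) in (let u = (\v.v) in (7 * 0)))
step 1: [if@0] (let x = (\z.z) in (let u = (\v.v) in (7 * 0)))
step 2: [let@root] (let u = (\v.v) in (7 * 0))
step 3: [let@root] (7 * 0)
step 4: [delta@root] 0

Answer: 0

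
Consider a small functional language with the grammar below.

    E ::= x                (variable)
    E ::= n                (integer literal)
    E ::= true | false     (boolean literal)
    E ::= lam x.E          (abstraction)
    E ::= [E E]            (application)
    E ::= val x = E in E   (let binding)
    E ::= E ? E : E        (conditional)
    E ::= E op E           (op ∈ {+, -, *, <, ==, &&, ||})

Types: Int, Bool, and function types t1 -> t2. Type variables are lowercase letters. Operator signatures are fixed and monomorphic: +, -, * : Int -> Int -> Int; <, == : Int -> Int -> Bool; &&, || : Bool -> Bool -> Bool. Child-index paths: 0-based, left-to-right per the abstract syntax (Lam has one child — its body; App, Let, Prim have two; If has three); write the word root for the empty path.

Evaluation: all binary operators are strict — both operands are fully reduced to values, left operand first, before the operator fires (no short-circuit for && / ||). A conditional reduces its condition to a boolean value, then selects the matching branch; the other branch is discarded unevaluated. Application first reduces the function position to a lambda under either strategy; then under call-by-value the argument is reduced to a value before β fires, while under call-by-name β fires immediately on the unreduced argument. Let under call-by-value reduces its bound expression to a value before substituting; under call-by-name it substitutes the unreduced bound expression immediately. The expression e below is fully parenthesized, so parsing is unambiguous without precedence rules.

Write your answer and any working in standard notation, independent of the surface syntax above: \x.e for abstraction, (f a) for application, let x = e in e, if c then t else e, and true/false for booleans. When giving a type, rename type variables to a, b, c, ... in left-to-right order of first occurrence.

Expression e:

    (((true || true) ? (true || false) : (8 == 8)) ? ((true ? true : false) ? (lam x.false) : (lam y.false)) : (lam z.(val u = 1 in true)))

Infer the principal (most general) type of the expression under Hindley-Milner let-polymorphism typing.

Working:
  unify Bool ~ Bool
  unify Bool ~ Bool
  unify Bool ~ Bool
  unify Bool ~ Bool
  unify Bool ~ Bool
  unify Int ~ Int
  unify Int ~ Int
  unify Bool ~ Bool
  unify Bool ~ Bool
  unify Bool ~ Bool
  unify Bool ~ Bool
  unify Bool ~ Bool
\x._ : a -> Bool
\y._ : b -> Bool
  unify a -> Bool ~ b -> Bool
  unify a ~ b
  unify Bool ~ Bool
let u : Int
\z._ : c -> Bool
  unify b -> Bool ~ c -> Bool
  unify b ~ c
  unify Bool ~ Bool

Answer: a -> Bool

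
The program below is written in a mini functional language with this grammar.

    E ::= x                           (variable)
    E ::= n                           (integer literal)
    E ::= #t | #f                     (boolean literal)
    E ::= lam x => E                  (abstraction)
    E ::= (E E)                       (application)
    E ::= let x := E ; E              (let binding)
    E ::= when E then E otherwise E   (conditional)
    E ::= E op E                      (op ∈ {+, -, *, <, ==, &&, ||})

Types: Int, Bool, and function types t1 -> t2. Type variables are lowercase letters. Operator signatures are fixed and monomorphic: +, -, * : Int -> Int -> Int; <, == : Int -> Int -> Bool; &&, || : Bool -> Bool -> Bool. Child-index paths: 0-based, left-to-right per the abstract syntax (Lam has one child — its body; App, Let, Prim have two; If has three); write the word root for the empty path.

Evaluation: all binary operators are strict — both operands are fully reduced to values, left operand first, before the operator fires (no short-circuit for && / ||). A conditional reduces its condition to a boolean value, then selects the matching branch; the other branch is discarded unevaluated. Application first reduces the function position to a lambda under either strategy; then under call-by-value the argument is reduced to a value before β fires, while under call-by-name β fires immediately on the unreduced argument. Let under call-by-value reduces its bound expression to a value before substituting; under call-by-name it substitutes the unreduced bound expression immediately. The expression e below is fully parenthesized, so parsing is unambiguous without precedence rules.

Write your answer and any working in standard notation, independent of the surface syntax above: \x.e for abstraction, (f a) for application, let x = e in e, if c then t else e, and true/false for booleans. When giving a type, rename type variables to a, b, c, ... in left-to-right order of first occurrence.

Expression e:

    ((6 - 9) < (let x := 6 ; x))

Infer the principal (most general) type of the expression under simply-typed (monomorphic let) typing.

Answer: Bool

Trace:
  unify Int ~ Int
  unify Int ~ Int
  unify Int ~ Int
let x : Int
x : Int
  unify Int ~ Int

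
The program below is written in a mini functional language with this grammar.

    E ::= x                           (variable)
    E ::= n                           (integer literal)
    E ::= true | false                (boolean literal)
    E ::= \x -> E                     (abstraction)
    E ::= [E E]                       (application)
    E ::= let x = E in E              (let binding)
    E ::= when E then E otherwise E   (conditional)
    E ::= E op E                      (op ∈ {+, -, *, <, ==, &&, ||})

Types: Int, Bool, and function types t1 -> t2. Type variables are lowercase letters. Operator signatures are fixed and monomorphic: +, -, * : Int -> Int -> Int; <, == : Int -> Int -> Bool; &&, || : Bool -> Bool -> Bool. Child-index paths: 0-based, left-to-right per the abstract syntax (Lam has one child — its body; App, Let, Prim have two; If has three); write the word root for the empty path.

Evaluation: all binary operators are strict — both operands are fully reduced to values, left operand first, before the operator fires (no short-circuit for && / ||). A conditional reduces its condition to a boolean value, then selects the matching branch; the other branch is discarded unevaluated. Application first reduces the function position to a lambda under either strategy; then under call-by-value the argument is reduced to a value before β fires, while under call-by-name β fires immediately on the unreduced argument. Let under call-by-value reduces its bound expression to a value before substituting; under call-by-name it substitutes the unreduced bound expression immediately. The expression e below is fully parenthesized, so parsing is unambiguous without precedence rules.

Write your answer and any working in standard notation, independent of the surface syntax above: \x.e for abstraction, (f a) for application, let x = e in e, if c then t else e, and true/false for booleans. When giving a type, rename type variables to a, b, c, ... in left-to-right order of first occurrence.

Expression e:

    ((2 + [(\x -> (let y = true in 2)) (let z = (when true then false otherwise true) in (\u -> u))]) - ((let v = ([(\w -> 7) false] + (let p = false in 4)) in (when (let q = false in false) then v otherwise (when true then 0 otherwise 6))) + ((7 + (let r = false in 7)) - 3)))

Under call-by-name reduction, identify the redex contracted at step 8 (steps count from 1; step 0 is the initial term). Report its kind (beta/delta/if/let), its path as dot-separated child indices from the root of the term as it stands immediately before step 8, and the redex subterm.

Working:
step 0: ((2 + ((\x.(let y = true in 2)) (let z = (if true then false else true) in (\u.u)))) - ((let v = (((\w.7) false) + (let p = false in 4)) in (if (let q = false in false) then v else (if true then 0 else 6))) + ((7 + (let r = false in 7)) - 3)))
step 1: [beta@0.1] ((2 + (let y = true in 2)) - ((let v = (((\w.7) false) + (let p = false in 4)) in (if (let q = false in false) then v else (if true then 0 else 6))) + ((7 + (let r = false in 7)) - 3)))
step 2: [let@0.1] ((2 + 2) - ((let v = (((\w.7) false) + (let p = false in 4)) in (if (let q = false in false) then v else (if true then 0 else 6))) + ((7 + (let r = false in 7)) - 3)))
step 3: [delta@0] (4 - ((let v = (((\w.7) false) + (let p = false in 4)) in (if (let q = false in false) then v else (if true then 0 else 6))) + ((7 + (let r = false in 7)) - 3)))
step 4: [let@1.0] (4 - ((if (let q = false in false) then (((\w.7) false) + (let p = false in 4)) else (if true then 0 else 6)) + ((7 + (let r = false in 7)) - 3)))
step 5: [let@1.0.0] (4 - ((if false then (((\w.7) false) + (let p = false in 4)) else (if true then 0 else 6)) + ((7 + (let r = false in 7)) - 3)))
step 6: [if@1.0] (4 - ((if true then 0 else 6) + ((7 + (let r = false in 7)) - 3)))
step 7: [if@1.0] (4 - (0 + ((7 + (let r = false in 7)) - 3)))
step 8: [let@1.1.0.1] (4 - (0 + ((7 + 7) - 3)))

Answer: let at 1.1.0.1 : (let r = false in 7)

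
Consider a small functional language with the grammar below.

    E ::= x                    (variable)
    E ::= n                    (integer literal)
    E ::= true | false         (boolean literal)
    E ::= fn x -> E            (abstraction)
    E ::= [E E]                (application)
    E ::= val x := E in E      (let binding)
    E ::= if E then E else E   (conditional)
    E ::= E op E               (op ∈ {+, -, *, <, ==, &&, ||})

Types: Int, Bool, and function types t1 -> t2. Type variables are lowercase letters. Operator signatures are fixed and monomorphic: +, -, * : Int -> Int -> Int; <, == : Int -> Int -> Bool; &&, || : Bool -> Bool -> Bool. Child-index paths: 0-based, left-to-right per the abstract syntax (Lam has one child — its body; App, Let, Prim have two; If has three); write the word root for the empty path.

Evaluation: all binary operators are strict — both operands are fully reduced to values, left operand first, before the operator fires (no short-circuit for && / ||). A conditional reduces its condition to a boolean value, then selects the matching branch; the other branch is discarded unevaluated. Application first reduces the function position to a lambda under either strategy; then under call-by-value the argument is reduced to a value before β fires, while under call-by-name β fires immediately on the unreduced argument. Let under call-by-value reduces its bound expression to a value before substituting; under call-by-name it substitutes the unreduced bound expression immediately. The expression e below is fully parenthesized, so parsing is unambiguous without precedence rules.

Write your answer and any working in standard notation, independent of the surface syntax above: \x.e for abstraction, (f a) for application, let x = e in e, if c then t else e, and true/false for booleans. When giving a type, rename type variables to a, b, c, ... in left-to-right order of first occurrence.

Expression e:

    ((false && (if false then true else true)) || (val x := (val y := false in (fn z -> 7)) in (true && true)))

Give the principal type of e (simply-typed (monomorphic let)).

Working:
  unify Bool ~ Bool
  unify Bool ~ Bool
  unify Bool ~ Bool
  unify Bool ~ Bool
  unify Bool ~ Bool
let y : Bool
\z._ : a -> Int
let x : a -> Int
  unify Bool ~ Bool
  unify Bool ~ Bool
  unify Bool ~ Bool

Answer: Bool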